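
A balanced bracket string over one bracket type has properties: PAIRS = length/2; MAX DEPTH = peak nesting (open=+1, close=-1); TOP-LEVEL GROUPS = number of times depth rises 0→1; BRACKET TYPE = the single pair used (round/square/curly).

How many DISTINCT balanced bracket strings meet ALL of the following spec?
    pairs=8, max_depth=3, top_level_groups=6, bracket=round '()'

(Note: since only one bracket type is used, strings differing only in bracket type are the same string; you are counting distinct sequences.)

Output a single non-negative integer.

Answer: 6

Derivation:
Spec: pairs=8 depth=3 groups=6
Count(depth <= 3) = 27
Count(depth <= 2) = 21
Count(depth == 3) = 27 - 21 = 6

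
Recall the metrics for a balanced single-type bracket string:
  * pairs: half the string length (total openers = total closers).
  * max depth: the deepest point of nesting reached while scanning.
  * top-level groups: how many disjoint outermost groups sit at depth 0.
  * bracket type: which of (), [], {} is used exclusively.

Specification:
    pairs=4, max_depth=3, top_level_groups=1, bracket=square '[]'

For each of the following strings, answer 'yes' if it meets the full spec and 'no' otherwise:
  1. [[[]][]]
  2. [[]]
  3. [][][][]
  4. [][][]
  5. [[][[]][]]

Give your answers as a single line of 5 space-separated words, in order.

String 1 '[[[]][]]': depth seq [1 2 3 2 1 2 1 0]
  -> pairs=4 depth=3 groups=1 -> yes
String 2 '[[]]': depth seq [1 2 1 0]
  -> pairs=2 depth=2 groups=1 -> no
String 3 '[][][][]': depth seq [1 0 1 0 1 0 1 0]
  -> pairs=4 depth=1 groups=4 -> no
String 4 '[][][]': depth seq [1 0 1 0 1 0]
  -> pairs=3 depth=1 groups=3 -> no
String 5 '[[][[]][]]': depth seq [1 2 1 2 3 2 1 2 1 0]
  -> pairs=5 depth=3 groups=1 -> no

Answer: yes no no no no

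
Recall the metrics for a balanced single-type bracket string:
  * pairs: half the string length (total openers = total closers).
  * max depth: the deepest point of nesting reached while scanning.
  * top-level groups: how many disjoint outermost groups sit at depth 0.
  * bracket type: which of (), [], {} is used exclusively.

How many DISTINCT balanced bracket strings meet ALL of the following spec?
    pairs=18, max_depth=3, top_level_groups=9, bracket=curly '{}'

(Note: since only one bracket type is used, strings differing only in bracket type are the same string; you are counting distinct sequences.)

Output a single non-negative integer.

Spec: pairs=18 depth=3 groups=9
Count(depth <= 3) = 598417
Count(depth <= 2) = 24310
Count(depth == 3) = 598417 - 24310 = 574107

Answer: 574107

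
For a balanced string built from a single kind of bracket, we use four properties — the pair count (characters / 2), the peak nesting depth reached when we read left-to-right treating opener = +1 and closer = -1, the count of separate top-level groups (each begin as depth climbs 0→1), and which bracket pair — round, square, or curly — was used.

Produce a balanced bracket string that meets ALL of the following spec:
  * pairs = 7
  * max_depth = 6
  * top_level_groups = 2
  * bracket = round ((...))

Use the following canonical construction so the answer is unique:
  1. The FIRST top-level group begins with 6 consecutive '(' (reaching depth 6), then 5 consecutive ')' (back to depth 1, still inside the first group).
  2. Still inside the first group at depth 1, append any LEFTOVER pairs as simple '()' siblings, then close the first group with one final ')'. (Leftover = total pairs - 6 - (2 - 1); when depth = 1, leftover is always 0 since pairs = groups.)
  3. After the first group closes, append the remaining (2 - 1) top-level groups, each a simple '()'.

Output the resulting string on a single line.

Spec: pairs=7 depth=6 groups=2
Leftover pairs = 7 - 6 - (2-1) = 0
First group: deep chain of depth 6 + 0 sibling pairs
Remaining 1 groups: simple '()' each

Answer: (((((())))))()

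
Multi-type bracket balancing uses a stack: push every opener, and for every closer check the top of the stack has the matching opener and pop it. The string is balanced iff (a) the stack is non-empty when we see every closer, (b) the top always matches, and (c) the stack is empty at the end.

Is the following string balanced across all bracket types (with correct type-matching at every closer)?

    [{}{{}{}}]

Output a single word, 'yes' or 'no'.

pos 0: push '['; stack = [
pos 1: push '{'; stack = [{
pos 2: '}' matches '{'; pop; stack = [
pos 3: push '{'; stack = [{
pos 4: push '{'; stack = [{{
pos 5: '}' matches '{'; pop; stack = [{
pos 6: push '{'; stack = [{{
pos 7: '}' matches '{'; pop; stack = [{
pos 8: '}' matches '{'; pop; stack = [
pos 9: ']' matches '['; pop; stack = (empty)
end: stack empty → VALID
Verdict: properly nested → yes

Answer: yes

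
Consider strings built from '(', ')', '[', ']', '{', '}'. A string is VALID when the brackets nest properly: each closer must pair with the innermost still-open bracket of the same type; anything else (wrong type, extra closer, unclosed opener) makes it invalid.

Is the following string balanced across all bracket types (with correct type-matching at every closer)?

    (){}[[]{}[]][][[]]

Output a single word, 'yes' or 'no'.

pos 0: push '('; stack = (
pos 1: ')' matches '('; pop; stack = (empty)
pos 2: push '{'; stack = {
pos 3: '}' matches '{'; pop; stack = (empty)
pos 4: push '['; stack = [
pos 5: push '['; stack = [[
pos 6: ']' matches '['; pop; stack = [
pos 7: push '{'; stack = [{
pos 8: '}' matches '{'; pop; stack = [
pos 9: push '['; stack = [[
pos 10: ']' matches '['; pop; stack = [
pos 11: ']' matches '['; pop; stack = (empty)
pos 12: push '['; stack = [
pos 13: ']' matches '['; pop; stack = (empty)
pos 14: push '['; stack = [
pos 15: push '['; stack = [[
pos 16: ']' matches '['; pop; stack = [
pos 17: ']' matches '['; pop; stack = (empty)
end: stack empty → VALID
Verdict: properly nested → yes

Answer: yes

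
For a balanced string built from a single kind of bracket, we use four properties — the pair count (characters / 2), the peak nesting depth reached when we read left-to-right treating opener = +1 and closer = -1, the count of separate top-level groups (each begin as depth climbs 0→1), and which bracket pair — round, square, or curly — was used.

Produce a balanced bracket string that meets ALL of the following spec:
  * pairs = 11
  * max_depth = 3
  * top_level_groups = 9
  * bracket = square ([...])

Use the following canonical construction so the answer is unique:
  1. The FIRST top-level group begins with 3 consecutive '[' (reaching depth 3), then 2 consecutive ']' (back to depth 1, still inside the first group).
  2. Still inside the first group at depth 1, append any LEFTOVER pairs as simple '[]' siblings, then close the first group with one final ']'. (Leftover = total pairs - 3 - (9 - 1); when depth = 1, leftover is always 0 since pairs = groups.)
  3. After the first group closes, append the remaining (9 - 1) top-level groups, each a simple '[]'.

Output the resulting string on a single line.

Spec: pairs=11 depth=3 groups=9
Leftover pairs = 11 - 3 - (9-1) = 0
First group: deep chain of depth 3 + 0 sibling pairs
Remaining 8 groups: simple '[]' each

Answer: [[[]]][][][][][][][][]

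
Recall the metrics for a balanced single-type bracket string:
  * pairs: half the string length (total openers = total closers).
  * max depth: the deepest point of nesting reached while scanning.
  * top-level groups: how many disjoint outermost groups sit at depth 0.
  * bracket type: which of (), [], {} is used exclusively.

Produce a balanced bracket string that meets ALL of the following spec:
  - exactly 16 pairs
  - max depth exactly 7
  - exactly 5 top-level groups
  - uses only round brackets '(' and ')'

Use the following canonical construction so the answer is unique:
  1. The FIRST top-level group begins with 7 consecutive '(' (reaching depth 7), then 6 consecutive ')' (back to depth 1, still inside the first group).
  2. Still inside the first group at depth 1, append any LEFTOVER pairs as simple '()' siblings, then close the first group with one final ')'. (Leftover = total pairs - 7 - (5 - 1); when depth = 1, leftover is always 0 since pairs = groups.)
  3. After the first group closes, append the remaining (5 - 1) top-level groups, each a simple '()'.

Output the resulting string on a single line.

Spec: pairs=16 depth=7 groups=5
Leftover pairs = 16 - 7 - (5-1) = 5
First group: deep chain of depth 7 + 5 sibling pairs
Remaining 4 groups: simple '()' each

Answer: ((((((())))))()()()()())()()()()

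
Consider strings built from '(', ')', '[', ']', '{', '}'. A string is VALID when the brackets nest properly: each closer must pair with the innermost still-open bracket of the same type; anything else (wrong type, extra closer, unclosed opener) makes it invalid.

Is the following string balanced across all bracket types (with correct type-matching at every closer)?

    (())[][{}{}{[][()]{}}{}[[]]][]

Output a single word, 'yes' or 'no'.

pos 0: push '('; stack = (
pos 1: push '('; stack = ((
pos 2: ')' matches '('; pop; stack = (
pos 3: ')' matches '('; pop; stack = (empty)
pos 4: push '['; stack = [
pos 5: ']' matches '['; pop; stack = (empty)
pos 6: push '['; stack = [
pos 7: push '{'; stack = [{
pos 8: '}' matches '{'; pop; stack = [
pos 9: push '{'; stack = [{
pos 10: '}' matches '{'; pop; stack = [
pos 11: push '{'; stack = [{
pos 12: push '['; stack = [{[
pos 13: ']' matches '['; pop; stack = [{
pos 14: push '['; stack = [{[
pos 15: push '('; stack = [{[(
pos 16: ')' matches '('; pop; stack = [{[
pos 17: ']' matches '['; pop; stack = [{
pos 18: push '{'; stack = [{{
pos 19: '}' matches '{'; pop; stack = [{
pos 20: '}' matches '{'; pop; stack = [
pos 21: push '{'; stack = [{
pos 22: '}' matches '{'; pop; stack = [
pos 23: push '['; stack = [[
pos 24: push '['; stack = [[[
pos 25: ']' matches '['; pop; stack = [[
pos 26: ']' matches '['; pop; stack = [
pos 27: ']' matches '['; pop; stack = (empty)
pos 28: push '['; stack = [
pos 29: ']' matches '['; pop; stack = (empty)
end: stack empty → VALID
Verdict: properly nested → yes

Answer: yes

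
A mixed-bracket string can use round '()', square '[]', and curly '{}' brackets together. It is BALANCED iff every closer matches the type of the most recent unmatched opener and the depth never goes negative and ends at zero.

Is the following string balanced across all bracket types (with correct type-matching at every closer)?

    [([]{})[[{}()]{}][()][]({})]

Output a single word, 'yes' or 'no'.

pos 0: push '['; stack = [
pos 1: push '('; stack = [(
pos 2: push '['; stack = [([
pos 3: ']' matches '['; pop; stack = [(
pos 4: push '{'; stack = [({
pos 5: '}' matches '{'; pop; stack = [(
pos 6: ')' matches '('; pop; stack = [
pos 7: push '['; stack = [[
pos 8: push '['; stack = [[[
pos 9: push '{'; stack = [[[{
pos 10: '}' matches '{'; pop; stack = [[[
pos 11: push '('; stack = [[[(
pos 12: ')' matches '('; pop; stack = [[[
pos 13: ']' matches '['; pop; stack = [[
pos 14: push '{'; stack = [[{
pos 15: '}' matches '{'; pop; stack = [[
pos 16: ']' matches '['; pop; stack = [
pos 17: push '['; stack = [[
pos 18: push '('; stack = [[(
pos 19: ')' matches '('; pop; stack = [[
pos 20: ']' matches '['; pop; stack = [
pos 21: push '['; stack = [[
pos 22: ']' matches '['; pop; stack = [
pos 23: push '('; stack = [(
pos 24: push '{'; stack = [({
pos 25: '}' matches '{'; pop; stack = [(
pos 26: ')' matches '('; pop; stack = [
pos 27: ']' matches '['; pop; stack = (empty)
end: stack empty → VALID
Verdict: properly nested → yes

Answer: yes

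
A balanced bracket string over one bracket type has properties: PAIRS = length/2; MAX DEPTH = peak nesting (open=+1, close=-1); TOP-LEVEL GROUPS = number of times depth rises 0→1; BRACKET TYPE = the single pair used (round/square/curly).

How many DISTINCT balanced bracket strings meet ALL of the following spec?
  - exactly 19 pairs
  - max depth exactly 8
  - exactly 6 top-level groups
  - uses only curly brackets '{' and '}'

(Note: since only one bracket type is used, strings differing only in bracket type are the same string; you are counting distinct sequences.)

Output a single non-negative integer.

Answer: 1898688

Derivation:
Spec: pairs=19 depth=8 groups=6
Count(depth <= 8) = 64463694
Count(depth <= 7) = 62565006
Count(depth == 8) = 64463694 - 62565006 = 1898688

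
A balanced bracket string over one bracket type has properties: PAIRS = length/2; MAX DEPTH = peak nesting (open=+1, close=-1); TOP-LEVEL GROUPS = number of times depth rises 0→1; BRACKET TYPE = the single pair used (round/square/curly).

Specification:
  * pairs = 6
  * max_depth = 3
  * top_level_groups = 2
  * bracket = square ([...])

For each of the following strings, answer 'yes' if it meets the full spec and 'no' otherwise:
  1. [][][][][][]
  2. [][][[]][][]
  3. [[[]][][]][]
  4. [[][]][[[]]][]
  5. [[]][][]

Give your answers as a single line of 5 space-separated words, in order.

Answer: no no yes no no

Derivation:
String 1 '[][][][][][]': depth seq [1 0 1 0 1 0 1 0 1 0 1 0]
  -> pairs=6 depth=1 groups=6 -> no
String 2 '[][][[]][][]': depth seq [1 0 1 0 1 2 1 0 1 0 1 0]
  -> pairs=6 depth=2 groups=5 -> no
String 3 '[[[]][][]][]': depth seq [1 2 3 2 1 2 1 2 1 0 1 0]
  -> pairs=6 depth=3 groups=2 -> yes
String 4 '[[][]][[[]]][]': depth seq [1 2 1 2 1 0 1 2 3 2 1 0 1 0]
  -> pairs=7 depth=3 groups=3 -> no
String 5 '[[]][][]': depth seq [1 2 1 0 1 0 1 0]
  -> pairs=4 depth=2 groups=3 -> no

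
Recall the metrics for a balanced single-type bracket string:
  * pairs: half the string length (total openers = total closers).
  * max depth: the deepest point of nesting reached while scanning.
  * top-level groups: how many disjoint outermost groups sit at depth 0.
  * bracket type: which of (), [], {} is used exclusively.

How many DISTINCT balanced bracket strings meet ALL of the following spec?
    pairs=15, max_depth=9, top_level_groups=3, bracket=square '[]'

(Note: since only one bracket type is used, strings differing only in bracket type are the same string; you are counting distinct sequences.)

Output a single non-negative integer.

Spec: pairs=15 depth=9 groups=3
Count(depth <= 9) = 1925612
Count(depth <= 8) = 1901315
Count(depth == 9) = 1925612 - 1901315 = 24297

Answer: 24297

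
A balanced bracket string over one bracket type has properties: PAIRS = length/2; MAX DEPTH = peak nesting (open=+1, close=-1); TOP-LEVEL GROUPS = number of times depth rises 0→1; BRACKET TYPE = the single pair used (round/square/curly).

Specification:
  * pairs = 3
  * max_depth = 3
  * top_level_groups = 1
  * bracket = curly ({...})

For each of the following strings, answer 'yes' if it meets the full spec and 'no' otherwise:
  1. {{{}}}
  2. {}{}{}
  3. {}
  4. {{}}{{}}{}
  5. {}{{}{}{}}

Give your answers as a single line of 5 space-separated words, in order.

Answer: yes no no no no

Derivation:
String 1 '{{{}}}': depth seq [1 2 3 2 1 0]
  -> pairs=3 depth=3 groups=1 -> yes
String 2 '{}{}{}': depth seq [1 0 1 0 1 0]
  -> pairs=3 depth=1 groups=3 -> no
String 3 '{}': depth seq [1 0]
  -> pairs=1 depth=1 groups=1 -> no
String 4 '{{}}{{}}{}': depth seq [1 2 1 0 1 2 1 0 1 0]
  -> pairs=5 depth=2 groups=3 -> no
String 5 '{}{{}{}{}}': depth seq [1 0 1 2 1 2 1 2 1 0]
  -> pairs=5 depth=2 groups=2 -> no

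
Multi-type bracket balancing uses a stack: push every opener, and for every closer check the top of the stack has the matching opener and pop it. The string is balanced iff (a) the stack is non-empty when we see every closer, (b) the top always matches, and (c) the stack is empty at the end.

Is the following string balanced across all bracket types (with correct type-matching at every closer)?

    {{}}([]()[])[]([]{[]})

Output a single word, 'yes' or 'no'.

Answer: yes

Derivation:
pos 0: push '{'; stack = {
pos 1: push '{'; stack = {{
pos 2: '}' matches '{'; pop; stack = {
pos 3: '}' matches '{'; pop; stack = (empty)
pos 4: push '('; stack = (
pos 5: push '['; stack = ([
pos 6: ']' matches '['; pop; stack = (
pos 7: push '('; stack = ((
pos 8: ')' matches '('; pop; stack = (
pos 9: push '['; stack = ([
pos 10: ']' matches '['; pop; stack = (
pos 11: ')' matches '('; pop; stack = (empty)
pos 12: push '['; stack = [
pos 13: ']' matches '['; pop; stack = (empty)
pos 14: push '('; stack = (
pos 15: push '['; stack = ([
pos 16: ']' matches '['; pop; stack = (
pos 17: push '{'; stack = ({
pos 18: push '['; stack = ({[
pos 19: ']' matches '['; pop; stack = ({
pos 20: '}' matches '{'; pop; stack = (
pos 21: ')' matches '('; pop; stack = (empty)
end: stack empty → VALID
Verdict: properly nested → yes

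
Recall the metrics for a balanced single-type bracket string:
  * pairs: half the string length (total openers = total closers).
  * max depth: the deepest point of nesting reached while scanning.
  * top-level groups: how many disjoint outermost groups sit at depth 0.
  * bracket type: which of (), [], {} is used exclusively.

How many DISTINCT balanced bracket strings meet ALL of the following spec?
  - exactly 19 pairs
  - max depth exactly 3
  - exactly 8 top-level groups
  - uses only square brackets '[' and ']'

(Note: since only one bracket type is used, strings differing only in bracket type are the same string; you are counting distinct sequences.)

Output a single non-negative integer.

Answer: 2846320

Derivation:
Spec: pairs=19 depth=3 groups=8
Count(depth <= 3) = 2878144
Count(depth <= 2) = 31824
Count(depth == 3) = 2878144 - 31824 = 2846320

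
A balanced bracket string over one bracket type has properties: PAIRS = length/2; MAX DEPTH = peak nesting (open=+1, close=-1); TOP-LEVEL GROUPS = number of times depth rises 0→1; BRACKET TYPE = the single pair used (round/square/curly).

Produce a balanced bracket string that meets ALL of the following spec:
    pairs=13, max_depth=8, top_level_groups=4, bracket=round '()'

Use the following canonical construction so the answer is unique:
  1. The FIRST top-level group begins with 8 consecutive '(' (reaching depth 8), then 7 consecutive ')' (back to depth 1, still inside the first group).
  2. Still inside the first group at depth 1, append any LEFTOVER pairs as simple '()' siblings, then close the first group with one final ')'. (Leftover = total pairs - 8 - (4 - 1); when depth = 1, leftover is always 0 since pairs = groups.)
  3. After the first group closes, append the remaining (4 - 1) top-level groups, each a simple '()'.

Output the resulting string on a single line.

Answer: (((((((()))))))()())()()()

Derivation:
Spec: pairs=13 depth=8 groups=4
Leftover pairs = 13 - 8 - (4-1) = 2
First group: deep chain of depth 8 + 2 sibling pairs
Remaining 3 groups: simple '()' each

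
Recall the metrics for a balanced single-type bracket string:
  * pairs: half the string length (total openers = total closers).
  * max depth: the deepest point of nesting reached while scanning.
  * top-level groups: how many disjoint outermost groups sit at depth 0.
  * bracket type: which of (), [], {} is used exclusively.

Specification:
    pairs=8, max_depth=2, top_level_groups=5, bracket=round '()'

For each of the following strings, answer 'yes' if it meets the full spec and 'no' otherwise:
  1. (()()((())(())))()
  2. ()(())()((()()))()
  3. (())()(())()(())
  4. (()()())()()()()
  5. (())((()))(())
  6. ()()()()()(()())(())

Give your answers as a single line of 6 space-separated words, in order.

Answer: no no yes yes no no

Derivation:
String 1 '(()()((())(())))()': depth seq [1 2 1 2 1 2 3 4 3 2 3 4 3 2 1 0 1 0]
  -> pairs=9 depth=4 groups=2 -> no
String 2 '()(())()((()()))()': depth seq [1 0 1 2 1 0 1 0 1 2 3 2 3 2 1 0 1 0]
  -> pairs=9 depth=3 groups=5 -> no
String 3 '(())()(())()(())': depth seq [1 2 1 0 1 0 1 2 1 0 1 0 1 2 1 0]
  -> pairs=8 depth=2 groups=5 -> yes
String 4 '(()()())()()()()': depth seq [1 2 1 2 1 2 1 0 1 0 1 0 1 0 1 0]
  -> pairs=8 depth=2 groups=5 -> yes
String 5 '(())((()))(())': depth seq [1 2 1 0 1 2 3 2 1 0 1 2 1 0]
  -> pairs=7 depth=3 groups=3 -> no
String 6 '()()()()()(()())(())': depth seq [1 0 1 0 1 0 1 0 1 0 1 2 1 2 1 0 1 2 1 0]
  -> pairs=10 depth=2 groups=7 -> no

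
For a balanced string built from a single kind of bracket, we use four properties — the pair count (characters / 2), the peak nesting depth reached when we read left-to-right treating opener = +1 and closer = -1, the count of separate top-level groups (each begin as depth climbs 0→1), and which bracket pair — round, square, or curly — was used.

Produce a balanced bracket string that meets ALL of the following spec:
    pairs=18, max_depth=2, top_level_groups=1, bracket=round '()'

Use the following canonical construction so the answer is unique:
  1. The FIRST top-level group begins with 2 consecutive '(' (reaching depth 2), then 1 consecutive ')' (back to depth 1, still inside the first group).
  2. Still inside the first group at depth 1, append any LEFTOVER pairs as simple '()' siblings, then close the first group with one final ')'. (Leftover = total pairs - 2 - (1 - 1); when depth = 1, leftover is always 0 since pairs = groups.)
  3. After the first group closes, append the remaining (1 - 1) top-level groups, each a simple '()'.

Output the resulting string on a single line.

Spec: pairs=18 depth=2 groups=1
Leftover pairs = 18 - 2 - (1-1) = 16
First group: deep chain of depth 2 + 16 sibling pairs
Remaining 0 groups: simple '()' each

Answer: (()()()()()()()()()()()()()()()()())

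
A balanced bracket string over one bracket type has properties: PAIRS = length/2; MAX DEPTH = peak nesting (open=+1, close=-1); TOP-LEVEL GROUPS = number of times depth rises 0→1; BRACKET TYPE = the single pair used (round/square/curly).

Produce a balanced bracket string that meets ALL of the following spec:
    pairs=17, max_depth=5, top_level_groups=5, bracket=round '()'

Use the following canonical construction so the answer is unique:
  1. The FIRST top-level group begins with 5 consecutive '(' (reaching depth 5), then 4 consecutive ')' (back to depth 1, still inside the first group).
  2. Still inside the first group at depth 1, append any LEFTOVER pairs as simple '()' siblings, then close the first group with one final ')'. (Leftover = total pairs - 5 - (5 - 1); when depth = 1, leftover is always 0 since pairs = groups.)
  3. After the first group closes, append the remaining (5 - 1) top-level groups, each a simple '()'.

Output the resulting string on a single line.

Spec: pairs=17 depth=5 groups=5
Leftover pairs = 17 - 5 - (5-1) = 8
First group: deep chain of depth 5 + 8 sibling pairs
Remaining 4 groups: simple '()' each

Answer: ((((())))()()()()()()()())()()()()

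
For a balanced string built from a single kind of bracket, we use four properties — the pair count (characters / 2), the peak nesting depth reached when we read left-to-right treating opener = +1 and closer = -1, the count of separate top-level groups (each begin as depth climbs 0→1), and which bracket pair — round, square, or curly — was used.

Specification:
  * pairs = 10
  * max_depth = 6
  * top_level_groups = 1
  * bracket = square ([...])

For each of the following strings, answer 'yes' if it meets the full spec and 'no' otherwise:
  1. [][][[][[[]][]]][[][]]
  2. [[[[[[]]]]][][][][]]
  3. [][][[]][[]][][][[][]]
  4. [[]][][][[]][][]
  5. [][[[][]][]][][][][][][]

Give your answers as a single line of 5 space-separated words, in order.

Answer: no yes no no no

Derivation:
String 1 '[][][[][[[]][]]][[][]]': depth seq [1 0 1 0 1 2 1 2 3 4 3 2 3 2 1 0 1 2 1 2 1 0]
  -> pairs=11 depth=4 groups=4 -> no
String 2 '[[[[[[]]]]][][][][]]': depth seq [1 2 3 4 5 6 5 4 3 2 1 2 1 2 1 2 1 2 1 0]
  -> pairs=10 depth=6 groups=1 -> yes
String 3 '[][][[]][[]][][][[][]]': depth seq [1 0 1 0 1 2 1 0 1 2 1 0 1 0 1 0 1 2 1 2 1 0]
  -> pairs=11 depth=2 groups=7 -> no
String 4 '[[]][][][[]][][]': depth seq [1 2 1 0 1 0 1 0 1 2 1 0 1 0 1 0]
  -> pairs=8 depth=2 groups=6 -> no
String 5 '[][[[][]][]][][][][][][]': depth seq [1 0 1 2 3 2 3 2 1 2 1 0 1 0 1 0 1 0 1 0 1 0 1 0]
  -> pairs=12 depth=3 groups=8 -> no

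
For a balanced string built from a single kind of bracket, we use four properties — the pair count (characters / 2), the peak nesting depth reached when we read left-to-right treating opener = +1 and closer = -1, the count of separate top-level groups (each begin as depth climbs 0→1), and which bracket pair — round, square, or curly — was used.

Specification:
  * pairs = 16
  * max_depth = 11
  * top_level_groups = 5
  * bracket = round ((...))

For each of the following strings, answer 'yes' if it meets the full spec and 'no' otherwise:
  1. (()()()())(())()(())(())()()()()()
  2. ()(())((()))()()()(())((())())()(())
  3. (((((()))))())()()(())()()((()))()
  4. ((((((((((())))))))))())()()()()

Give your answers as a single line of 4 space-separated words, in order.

Answer: no no no yes

Derivation:
String 1 '(()()()())(())()(())(())()()()()()': depth seq [1 2 1 2 1 2 1 2 1 0 1 2 1 0 1 0 1 2 1 0 1 2 1 0 1 0 1 0 1 0 1 0 1 0]
  -> pairs=17 depth=2 groups=10 -> no
String 2 '()(())((()))()()()(())((())())()(())': depth seq [1 0 1 2 1 0 1 2 3 2 1 0 1 0 1 0 1 0 1 2 1 0 1 2 3 2 1 2 1 0 1 0 1 2 1 0]
  -> pairs=18 depth=3 groups=10 -> no
String 3 '(((((()))))())()()(())()()((()))()': depth seq [1 2 3 4 5 6 5 4 3 2 1 2 1 0 1 0 1 0 1 2 1 0 1 0 1 0 1 2 3 2 1 0 1 0]
  -> pairs=17 depth=6 groups=8 -> no
String 4 '((((((((((())))))))))())()()()()': depth seq [1 2 3 4 5 6 7 8 9 10 11 10 9 8 7 6 5 4 3 2 1 2 1 0 1 0 1 0 1 0 1 0]
  -> pairs=16 depth=11 groups=5 -> yes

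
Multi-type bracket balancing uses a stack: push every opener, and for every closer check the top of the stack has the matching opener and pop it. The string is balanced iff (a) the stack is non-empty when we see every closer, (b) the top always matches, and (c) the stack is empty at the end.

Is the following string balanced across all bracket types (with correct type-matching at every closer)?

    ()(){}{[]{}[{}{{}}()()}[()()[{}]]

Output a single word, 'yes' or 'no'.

pos 0: push '('; stack = (
pos 1: ')' matches '('; pop; stack = (empty)
pos 2: push '('; stack = (
pos 3: ')' matches '('; pop; stack = (empty)
pos 4: push '{'; stack = {
pos 5: '}' matches '{'; pop; stack = (empty)
pos 6: push '{'; stack = {
pos 7: push '['; stack = {[
pos 8: ']' matches '['; pop; stack = {
pos 9: push '{'; stack = {{
pos 10: '}' matches '{'; pop; stack = {
pos 11: push '['; stack = {[
pos 12: push '{'; stack = {[{
pos 13: '}' matches '{'; pop; stack = {[
pos 14: push '{'; stack = {[{
pos 15: push '{'; stack = {[{{
pos 16: '}' matches '{'; pop; stack = {[{
pos 17: '}' matches '{'; pop; stack = {[
pos 18: push '('; stack = {[(
pos 19: ')' matches '('; pop; stack = {[
pos 20: push '('; stack = {[(
pos 21: ')' matches '('; pop; stack = {[
pos 22: saw closer '}' but top of stack is '[' (expected ']') → INVALID
Verdict: type mismatch at position 22: '}' closes '[' → no

Answer: no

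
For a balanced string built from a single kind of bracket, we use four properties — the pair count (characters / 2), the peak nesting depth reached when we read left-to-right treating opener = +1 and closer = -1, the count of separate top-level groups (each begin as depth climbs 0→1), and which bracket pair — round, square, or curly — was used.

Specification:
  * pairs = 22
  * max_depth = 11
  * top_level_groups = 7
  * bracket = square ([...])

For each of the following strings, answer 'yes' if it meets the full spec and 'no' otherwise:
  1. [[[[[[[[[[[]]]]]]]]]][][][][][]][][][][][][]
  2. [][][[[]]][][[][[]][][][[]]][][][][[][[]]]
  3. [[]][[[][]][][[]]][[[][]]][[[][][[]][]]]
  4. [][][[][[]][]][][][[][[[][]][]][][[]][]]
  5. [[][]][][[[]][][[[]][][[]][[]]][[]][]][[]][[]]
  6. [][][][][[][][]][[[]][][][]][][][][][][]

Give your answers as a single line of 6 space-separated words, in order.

Answer: yes no no no no no

Derivation:
String 1 '[[[[[[[[[[[]]]]]]]]]][][][][][]][][][][][][]': depth seq [1 2 3 4 5 6 7 8 9 10 11 10 9 8 7 6 5 4 3 2 1 2 1 2 1 2 1 2 1 2 1 0 1 0 1 0 1 0 1 0 1 0 1 0]
  -> pairs=22 depth=11 groups=7 -> yes
String 2 '[][][[[]]][][[][[]][][][[]]][][][][[][[]]]': depth seq [1 0 1 0 1 2 3 2 1 0 1 0 1 2 1 2 3 2 1 2 1 2 1 2 3 2 1 0 1 0 1 0 1 0 1 2 1 2 3 2 1 0]
  -> pairs=21 depth=3 groups=9 -> no
String 3 '[[]][[[][]][][[]]][[[][]]][[[][][[]][]]]': depth seq [1 2 1 0 1 2 3 2 3 2 1 2 1 2 3 2 1 0 1 2 3 2 3 2 1 0 1 2 3 2 3 2 3 4 3 2 3 2 1 0]
  -> pairs=20 depth=4 groups=4 -> no
String 4 '[][][[][[]][]][][][[][[[][]][]][][[]][]]': depth seq [1 0 1 0 1 2 1 2 3 2 1 2 1 0 1 0 1 0 1 2 1 2 3 4 3 4 3 2 3 2 1 2 1 2 3 2 1 2 1 0]
  -> pairs=20 depth=4 groups=6 -> no
String 5 '[[][]][][[[]][][[[]][][[]][[]]][[]][]][[]][[]]': depth seq [1 2 1 2 1 0 1 0 1 2 3 2 1 2 1 2 3 4 3 2 3 2 3 4 3 2 3 4 3 2 1 2 3 2 1 2 1 0 1 2 1 0 1 2 1 0]
  -> pairs=23 depth=4 groups=5 -> no
String 6 '[][][][][[][][]][[[]][][][]][][][][][][]': depth seq [1 0 1 0 1 0 1 0 1 2 1 2 1 2 1 0 1 2 3 2 1 2 1 2 1 2 1 0 1 0 1 0 1 0 1 0 1 0 1 0]
  -> pairs=20 depth=3 groups=12 -> no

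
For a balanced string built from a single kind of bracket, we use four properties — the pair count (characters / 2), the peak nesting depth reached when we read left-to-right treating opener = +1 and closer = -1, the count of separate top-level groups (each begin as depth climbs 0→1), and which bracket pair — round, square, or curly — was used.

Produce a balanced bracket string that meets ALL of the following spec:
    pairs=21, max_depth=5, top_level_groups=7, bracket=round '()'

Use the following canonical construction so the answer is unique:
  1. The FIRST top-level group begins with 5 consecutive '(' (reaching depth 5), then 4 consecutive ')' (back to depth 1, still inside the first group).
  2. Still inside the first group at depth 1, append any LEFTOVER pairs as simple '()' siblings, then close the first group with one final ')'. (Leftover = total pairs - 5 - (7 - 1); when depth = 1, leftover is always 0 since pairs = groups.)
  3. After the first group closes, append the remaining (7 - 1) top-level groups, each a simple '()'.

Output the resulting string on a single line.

Spec: pairs=21 depth=5 groups=7
Leftover pairs = 21 - 5 - (7-1) = 10
First group: deep chain of depth 5 + 10 sibling pairs
Remaining 6 groups: simple '()' each

Answer: ((((())))()()()()()()()()()())()()()()()()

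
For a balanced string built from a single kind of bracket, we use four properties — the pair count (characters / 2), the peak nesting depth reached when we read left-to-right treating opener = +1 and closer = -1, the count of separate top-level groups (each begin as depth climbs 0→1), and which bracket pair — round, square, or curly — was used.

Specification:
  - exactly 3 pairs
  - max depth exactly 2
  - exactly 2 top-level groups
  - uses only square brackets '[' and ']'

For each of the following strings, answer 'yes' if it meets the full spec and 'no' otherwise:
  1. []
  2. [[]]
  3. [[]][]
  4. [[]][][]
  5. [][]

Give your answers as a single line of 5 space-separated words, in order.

Answer: no no yes no no

Derivation:
String 1 '[]': depth seq [1 0]
  -> pairs=1 depth=1 groups=1 -> no
String 2 '[[]]': depth seq [1 2 1 0]
  -> pairs=2 depth=2 groups=1 -> no
String 3 '[[]][]': depth seq [1 2 1 0 1 0]
  -> pairs=3 depth=2 groups=2 -> yes
String 4 '[[]][][]': depth seq [1 2 1 0 1 0 1 0]
  -> pairs=4 depth=2 groups=3 -> no
String 5 '[][]': depth seq [1 0 1 0]
  -> pairs=2 depth=1 groups=2 -> no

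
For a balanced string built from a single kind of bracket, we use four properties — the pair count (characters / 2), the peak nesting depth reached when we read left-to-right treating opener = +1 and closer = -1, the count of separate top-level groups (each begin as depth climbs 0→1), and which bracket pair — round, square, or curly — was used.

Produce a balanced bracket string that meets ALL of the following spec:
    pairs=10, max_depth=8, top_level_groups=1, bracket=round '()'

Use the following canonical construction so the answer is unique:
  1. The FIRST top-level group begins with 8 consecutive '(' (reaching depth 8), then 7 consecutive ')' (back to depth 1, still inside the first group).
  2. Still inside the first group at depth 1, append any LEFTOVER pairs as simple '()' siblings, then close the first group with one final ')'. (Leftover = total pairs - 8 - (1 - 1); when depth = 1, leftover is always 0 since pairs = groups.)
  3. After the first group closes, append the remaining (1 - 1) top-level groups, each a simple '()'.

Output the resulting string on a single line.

Spec: pairs=10 depth=8 groups=1
Leftover pairs = 10 - 8 - (1-1) = 2
First group: deep chain of depth 8 + 2 sibling pairs
Remaining 0 groups: simple '()' each

Answer: (((((((()))))))()())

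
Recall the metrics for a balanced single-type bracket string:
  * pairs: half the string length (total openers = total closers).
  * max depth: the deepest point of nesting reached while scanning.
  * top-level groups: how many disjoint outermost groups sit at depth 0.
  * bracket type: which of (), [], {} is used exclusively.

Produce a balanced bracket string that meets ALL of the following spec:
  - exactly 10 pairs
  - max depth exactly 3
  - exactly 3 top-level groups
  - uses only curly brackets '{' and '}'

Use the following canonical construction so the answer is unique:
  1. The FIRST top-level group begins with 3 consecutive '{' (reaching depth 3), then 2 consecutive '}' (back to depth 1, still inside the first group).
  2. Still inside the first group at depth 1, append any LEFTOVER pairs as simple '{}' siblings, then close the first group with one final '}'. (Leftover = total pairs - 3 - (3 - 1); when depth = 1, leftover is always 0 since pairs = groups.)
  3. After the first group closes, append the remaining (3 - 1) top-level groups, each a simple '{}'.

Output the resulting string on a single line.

Answer: {{{}}{}{}{}{}{}}{}{}

Derivation:
Spec: pairs=10 depth=3 groups=3
Leftover pairs = 10 - 3 - (3-1) = 5
First group: deep chain of depth 3 + 5 sibling pairs
Remaining 2 groups: simple '{}' each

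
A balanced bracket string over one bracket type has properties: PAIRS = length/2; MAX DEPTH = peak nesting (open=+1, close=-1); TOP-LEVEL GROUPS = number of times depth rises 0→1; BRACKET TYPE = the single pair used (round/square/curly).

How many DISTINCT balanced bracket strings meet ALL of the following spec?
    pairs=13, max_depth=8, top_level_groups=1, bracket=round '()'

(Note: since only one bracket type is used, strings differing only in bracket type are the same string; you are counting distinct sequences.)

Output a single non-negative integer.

Answer: 16422

Derivation:
Spec: pairs=13 depth=8 groups=1
Count(depth <= 8) = 201158
Count(depth <= 7) = 184736
Count(depth == 8) = 201158 - 184736 = 16422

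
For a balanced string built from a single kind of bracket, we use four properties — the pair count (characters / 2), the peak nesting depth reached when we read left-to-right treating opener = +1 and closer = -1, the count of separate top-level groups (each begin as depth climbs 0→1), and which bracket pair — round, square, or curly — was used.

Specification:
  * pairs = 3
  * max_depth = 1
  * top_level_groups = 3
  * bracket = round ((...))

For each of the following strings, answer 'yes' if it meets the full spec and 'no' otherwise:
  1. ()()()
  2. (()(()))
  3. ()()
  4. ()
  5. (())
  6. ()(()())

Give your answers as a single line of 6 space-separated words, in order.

String 1 '()()()': depth seq [1 0 1 0 1 0]
  -> pairs=3 depth=1 groups=3 -> yes
String 2 '(()(()))': depth seq [1 2 1 2 3 2 1 0]
  -> pairs=4 depth=3 groups=1 -> no
String 3 '()()': depth seq [1 0 1 0]
  -> pairs=2 depth=1 groups=2 -> no
String 4 '()': depth seq [1 0]
  -> pairs=1 depth=1 groups=1 -> no
String 5 '(())': depth seq [1 2 1 0]
  -> pairs=2 depth=2 groups=1 -> no
String 6 '()(()())': depth seq [1 0 1 2 1 2 1 0]
  -> pairs=4 depth=2 groups=2 -> no

Answer: yes no no no no no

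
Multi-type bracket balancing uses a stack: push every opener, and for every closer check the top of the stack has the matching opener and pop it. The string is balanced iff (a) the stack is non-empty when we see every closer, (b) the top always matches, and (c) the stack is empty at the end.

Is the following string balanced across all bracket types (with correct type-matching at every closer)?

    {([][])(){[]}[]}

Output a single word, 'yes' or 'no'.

pos 0: push '{'; stack = {
pos 1: push '('; stack = {(
pos 2: push '['; stack = {([
pos 3: ']' matches '['; pop; stack = {(
pos 4: push '['; stack = {([
pos 5: ']' matches '['; pop; stack = {(
pos 6: ')' matches '('; pop; stack = {
pos 7: push '('; stack = {(
pos 8: ')' matches '('; pop; stack = {
pos 9: push '{'; stack = {{
pos 10: push '['; stack = {{[
pos 11: ']' matches '['; pop; stack = {{
pos 12: '}' matches '{'; pop; stack = {
pos 13: push '['; stack = {[
pos 14: ']' matches '['; pop; stack = {
pos 15: '}' matches '{'; pop; stack = (empty)
end: stack empty → VALID
Verdict: properly nested → yes

Answer: yes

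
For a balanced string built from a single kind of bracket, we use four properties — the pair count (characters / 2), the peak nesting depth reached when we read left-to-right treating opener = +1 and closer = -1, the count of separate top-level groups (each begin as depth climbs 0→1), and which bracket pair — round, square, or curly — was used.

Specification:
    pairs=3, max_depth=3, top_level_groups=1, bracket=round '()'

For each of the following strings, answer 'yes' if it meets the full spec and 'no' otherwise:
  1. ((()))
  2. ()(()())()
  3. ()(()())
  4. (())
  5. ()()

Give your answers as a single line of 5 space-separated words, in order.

String 1 '((()))': depth seq [1 2 3 2 1 0]
  -> pairs=3 depth=3 groups=1 -> yes
String 2 '()(()())()': depth seq [1 0 1 2 1 2 1 0 1 0]
  -> pairs=5 depth=2 groups=3 -> no
String 3 '()(()())': depth seq [1 0 1 2 1 2 1 0]
  -> pairs=4 depth=2 groups=2 -> no
String 4 '(())': depth seq [1 2 1 0]
  -> pairs=2 depth=2 groups=1 -> no
String 5 '()()': depth seq [1 0 1 0]
  -> pairs=2 depth=1 groups=2 -> no

Answer: yes no no no no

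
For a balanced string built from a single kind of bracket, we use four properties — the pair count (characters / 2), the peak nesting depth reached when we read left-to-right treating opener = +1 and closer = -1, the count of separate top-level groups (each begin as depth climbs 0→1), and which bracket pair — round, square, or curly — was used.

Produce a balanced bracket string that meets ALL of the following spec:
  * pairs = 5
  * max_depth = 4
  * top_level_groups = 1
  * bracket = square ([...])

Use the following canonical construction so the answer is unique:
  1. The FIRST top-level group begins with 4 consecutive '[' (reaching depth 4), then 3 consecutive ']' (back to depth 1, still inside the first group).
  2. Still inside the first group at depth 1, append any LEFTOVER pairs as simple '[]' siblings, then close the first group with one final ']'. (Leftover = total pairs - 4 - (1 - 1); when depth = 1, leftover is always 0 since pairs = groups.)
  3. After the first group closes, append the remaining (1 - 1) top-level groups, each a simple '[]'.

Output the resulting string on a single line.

Answer: [[[[]]][]]

Derivation:
Spec: pairs=5 depth=4 groups=1
Leftover pairs = 5 - 4 - (1-1) = 1
First group: deep chain of depth 4 + 1 sibling pairs
Remaining 0 groups: simple '[]' each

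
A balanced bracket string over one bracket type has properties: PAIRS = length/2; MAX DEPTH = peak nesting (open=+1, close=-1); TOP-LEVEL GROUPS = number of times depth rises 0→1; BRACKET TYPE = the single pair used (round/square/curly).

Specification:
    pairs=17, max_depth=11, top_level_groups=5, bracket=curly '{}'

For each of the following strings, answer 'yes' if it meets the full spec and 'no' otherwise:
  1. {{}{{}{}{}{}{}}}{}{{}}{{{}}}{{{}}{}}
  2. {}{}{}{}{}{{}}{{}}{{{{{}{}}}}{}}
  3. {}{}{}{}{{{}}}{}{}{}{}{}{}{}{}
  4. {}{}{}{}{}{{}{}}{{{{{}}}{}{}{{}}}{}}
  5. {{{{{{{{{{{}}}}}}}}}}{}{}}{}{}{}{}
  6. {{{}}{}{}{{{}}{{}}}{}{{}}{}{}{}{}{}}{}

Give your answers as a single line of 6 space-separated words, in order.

Answer: no no no no yes no

Derivation:
String 1 '{{}{{}{}{}{}{}}}{}{{}}{{{}}}{{{}}{}}': depth seq [1 2 1 2 3 2 3 2 3 2 3 2 3 2 1 0 1 0 1 2 1 0 1 2 3 2 1 0 1 2 3 2 1 2 1 0]
  -> pairs=18 depth=3 groups=5 -> no
String 2 '{}{}{}{}{}{{}}{{}}{{{{{}{}}}}{}}': depth seq [1 0 1 0 1 0 1 0 1 0 1 2 1 0 1 2 1 0 1 2 3 4 5 4 5 4 3 2 1 2 1 0]
  -> pairs=16 depth=5 groups=8 -> no
String 3 '{}{}{}{}{{{}}}{}{}{}{}{}{}{}{}': depth seq [1 0 1 0 1 0 1 0 1 2 3 2 1 0 1 0 1 0 1 0 1 0 1 0 1 0 1 0 1 0]
  -> pairs=15 depth=3 groups=13 -> no
String 4 '{}{}{}{}{}{{}{}}{{{{{}}}{}{}{{}}}{}}': depth seq [1 0 1 0 1 0 1 0 1 0 1 2 1 2 1 0 1 2 3 4 5 4 3 2 3 2 3 2 3 4 3 2 1 2 1 0]
  -> pairs=18 depth=5 groups=7 -> no
String 5 '{{{{{{{{{{{}}}}}}}}}}{}{}}{}{}{}{}': depth seq [1 2 3 4 5 6 7 8 9 10 11 10 9 8 7 6 5 4 3 2 1 2 1 2 1 0 1 0 1 0 1 0 1 0]
  -> pairs=17 depth=11 groups=5 -> yes
String 6 '{{{}}{}{}{{{}}{{}}}{}{{}}{}{}{}{}{}}{}': depth seq [1 2 3 2 1 2 1 2 1 2 3 4 3 2 3 4 3 2 1 2 1 2 3 2 1 2 1 2 1 2 1 2 1 2 1 0 1 0]
  -> pairs=19 depth=4 groups=2 -> no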